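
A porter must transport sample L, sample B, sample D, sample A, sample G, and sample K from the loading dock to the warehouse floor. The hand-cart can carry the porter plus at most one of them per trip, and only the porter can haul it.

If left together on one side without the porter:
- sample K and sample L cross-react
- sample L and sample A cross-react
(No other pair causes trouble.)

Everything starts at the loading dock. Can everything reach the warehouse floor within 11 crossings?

No

Counting alone: the porter can take at most 1 across per trip to the warehouse floor, so moving all 6 needs at least 6 loaded trips out, with a return between consecutive ones — at least 11 crossings.
The safety rule pushes this higher. Following every safe sequence of crossings, the most of the 6 that can be at the warehouse floor as the hand-cart arrives there on crossing 11 is 5 — never all 6.
So the move cannot be finished within 11 crossings. (The shortest complete plan takes 13:)
1. Porter goes to the warehouse floor with sample L.
2. Porter goes back to the loading dock alone.
3. Porter goes to the warehouse floor with sample B.
4. Porter goes back to the loading dock alone.
5. Porter goes to the warehouse floor with sample D.
6. Porter goes back to the loading dock alone.
7. Porter goes to the warehouse floor with sample A.
8. Porter goes back to the loading dock with sample L.
9. Porter goes to the warehouse floor with sample K.
10. Porter goes back to the loading dock alone.
11. Porter goes to the warehouse floor with sample G.
12. Porter goes back to the loading dock alone.
13. Porter goes to the warehouse floor with sample L.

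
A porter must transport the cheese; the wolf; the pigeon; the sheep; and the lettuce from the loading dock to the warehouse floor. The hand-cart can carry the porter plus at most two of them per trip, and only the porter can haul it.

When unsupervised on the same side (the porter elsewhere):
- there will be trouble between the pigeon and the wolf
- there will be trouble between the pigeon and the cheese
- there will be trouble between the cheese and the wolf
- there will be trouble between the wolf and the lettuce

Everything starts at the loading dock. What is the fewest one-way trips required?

7

Counting alone: the porter can take at most 2 across per trip to the warehouse floor, so moving all 5 needs at least 3 loaded trips out, with a return between consecutive ones — at least 5 crossings.
The safety rule pushes this higher. Following every safe sequence of crossings, the most of the 5 that can be at the warehouse floor as the hand-cart arrives there on crossing 5 is 4 — never all 5.
So no plan with fewer than 7 crossings exists, and this one achieves 7:
1. Porter goes to the warehouse floor with the cheese and the wolf.  [the loading dock: the lettuce, the pigeon, the sheep | the warehouse floor: the cheese, the wolf]
2. Porter goes back to the loading dock with the cheese.  [the loading dock: the cheese, the lettuce, the pigeon, the sheep | the warehouse floor: the wolf]
3. Porter goes to the warehouse floor with the cheese and the sheep.  [the loading dock: the lettuce, the pigeon | the warehouse floor: the cheese, the sheep, the wolf]
4. Porter goes back to the loading dock with the cheese.  [the loading dock: the cheese, the lettuce, the pigeon | the warehouse floor: the sheep, the wolf]
5. Porter goes to the warehouse floor with the cheese and the lettuce.  [the loading dock: the pigeon | the warehouse floor: the cheese, the lettuce, the sheep, the wolf]
6. Porter goes back to the loading dock with the wolf.  [the loading dock: the pigeon, the wolf | the warehouse floor: the cheese, the lettuce, the sheep]
7. Porter goes to the warehouse floor with the pigeon and the wolf.  [the loading dock: — | the warehouse floor: the cheese, the lettuce, the pigeon, the sheep, the wolf]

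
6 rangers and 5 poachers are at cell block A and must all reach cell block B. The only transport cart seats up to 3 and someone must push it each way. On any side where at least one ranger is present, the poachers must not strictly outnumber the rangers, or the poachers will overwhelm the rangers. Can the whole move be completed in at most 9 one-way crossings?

Yes — this plan uses 9 crossings (≤ 9):
1. 3 poachers → cell block B.  (cell block A: 6R 2P; cell block B: 0R 3P)
2. 1 poacher ← cell block A.  (cell block A: 6R 3P; cell block B: 0R 2P)
3. 3 rangers → cell block B.  (cell block A: 3R 3P; cell block B: 3R 2P)
4. 1 ranger ← cell block A.  (cell block A: 4R 3P; cell block B: 2R 2P)
5. 2 rangers and 1 poacher → cell block B.  (cell block A: 2R 2P; cell block B: 4R 3P)
6. 1 ranger ← cell block A.  (cell block A: 3R 2P; cell block B: 3R 3P)
7. 2 rangers and 1 poacher → cell block B.  (cell block A: 1R 1P; cell block B: 5R 4P)
8. 1 ranger ← cell block A.  (cell block A: 2R 1P; cell block B: 4R 4P)
9. 2 rangers and 1 poacher → cell block B.  (cell block A: 0R 0P; cell block B: 6R 5P)

Yes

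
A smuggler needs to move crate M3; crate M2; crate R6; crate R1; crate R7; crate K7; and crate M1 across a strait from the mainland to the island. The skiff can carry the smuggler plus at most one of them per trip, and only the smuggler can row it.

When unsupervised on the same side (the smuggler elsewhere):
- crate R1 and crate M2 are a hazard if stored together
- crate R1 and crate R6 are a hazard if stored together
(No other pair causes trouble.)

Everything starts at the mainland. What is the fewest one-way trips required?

Counting alone: the smuggler can take at most 1 across per trip to the island, so moving all 7 needs at least 7 loaded trips out, with a return between consecutive ones — at least 13 crossings.
The safety rule pushes this higher. Following every safe sequence of crossings, the most of the 7 that can be at the island as the skiff arrives there on crossing 13 is 6 — never all 7.
So no plan with fewer than 15 crossings exists, and this one achieves 15:
1. Smuggler goes to the island with crate R1.
2. Smuggler goes back to the mainland alone.
3. Smuggler goes to the island with crate M3.
4. Smuggler goes back to the mainland alone.
5. Smuggler goes to the island with crate M2.
6. Smuggler goes back to the mainland with crate R1.
7. Smuggler goes to the island with crate R6.
8. Smuggler goes back to the mainland alone.
9. Smuggler goes to the island with crate R7.
10. Smuggler goes back to the mainland alone.
11. Smuggler goes to the island with crate K7.
12. Smuggler goes back to the mainland alone.
13. Smuggler goes to the island with crate M1.
14. Smuggler goes back to the mainland alone.
15. Smuggler goes to the island with crate R1.

15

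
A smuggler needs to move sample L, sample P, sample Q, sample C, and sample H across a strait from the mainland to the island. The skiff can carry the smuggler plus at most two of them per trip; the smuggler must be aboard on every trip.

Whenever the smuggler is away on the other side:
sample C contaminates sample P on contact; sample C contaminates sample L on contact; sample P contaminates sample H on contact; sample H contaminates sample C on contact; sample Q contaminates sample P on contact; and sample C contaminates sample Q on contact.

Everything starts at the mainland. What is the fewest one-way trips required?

7

Counting alone: the smuggler can take at most 2 across per trip to the island, so moving all 5 needs at least 3 loaded trips out, with a return between consecutive ones — at least 5 crossings.
The safety rule pushes this higher. Following every safe sequence of crossings, the most of the 5 that can be at the island as the skiff arrives there on crossing 5 is 4 — never all 5.
So no plan with fewer than 7 crossings exists, and this one achieves 7:
1. Smuggler goes to the island with sample C and sample P.  [the mainland: sample H, sample L, sample Q | the island: sample C, sample P]
2. Smuggler goes back to the mainland with sample P.  [the mainland: sample H, sample L, sample P, sample Q | the island: sample C]
3. Smuggler goes to the island with sample L and sample P.  [the mainland: sample H, sample Q | the island: sample C, sample L, sample P]
4. Smuggler goes back to the mainland with sample C.  [the mainland: sample C, sample H, sample Q | the island: sample L, sample P]
5. Smuggler goes to the island with sample H and sample Q.  [the mainland: sample C | the island: sample H, sample L, sample P, sample Q]
6. Smuggler goes back to the mainland with sample P.  [the mainland: sample C, sample P | the island: sample H, sample L, sample Q]
7. Smuggler goes to the island with sample C and sample P.  [the mainland: — | the island: sample C, sample H, sample L, sample P, sample Q]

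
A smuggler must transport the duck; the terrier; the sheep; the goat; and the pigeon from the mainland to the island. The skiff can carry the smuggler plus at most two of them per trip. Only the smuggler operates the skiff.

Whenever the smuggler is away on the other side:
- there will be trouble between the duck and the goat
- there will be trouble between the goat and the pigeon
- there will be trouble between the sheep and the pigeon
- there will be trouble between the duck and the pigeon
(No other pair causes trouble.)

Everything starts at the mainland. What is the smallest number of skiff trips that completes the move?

Counting alone: the smuggler can take at most 2 across per trip to the island, so moving all 5 needs at least 3 loaded trips out, with a return between consecutive ones — at least 5 crossings.
The safety rule pushes this higher. Following every safe sequence of crossings, the most of the 5 that can be at the island as the skiff arrives there on crossing 5 is 4 — never all 5.
So no plan with fewer than 7 crossings exists, and this one achieves 7:
1. Smuggler goes to the island with the duck and the pigeon.  [the mainland: the goat, the sheep, the terrier | the island: the duck, the pigeon]
2. Smuggler goes back to the mainland with the duck.  [the mainland: the duck, the goat, the sheep, the terrier | the island: the pigeon]
3. Smuggler goes to the island with the duck and the terrier.  [the mainland: the goat, the sheep | the island: the duck, the pigeon, the terrier]
4. Smuggler goes back to the mainland with the duck.  [the mainland: the duck, the goat, the sheep | the island: the pigeon, the terrier]
5. Smuggler goes to the island with the duck and the sheep.  [the mainland: the goat | the island: the duck, the pigeon, the sheep, the terrier]
6. Smuggler goes back to the mainland with the pigeon.  [the mainland: the goat, the pigeon | the island: the duck, the sheep, the terrier]
7. Smuggler goes to the island with the goat and the pigeon.  [the mainland: — | the island: the duck, the goat, the pigeon, the sheep, the terrier]

7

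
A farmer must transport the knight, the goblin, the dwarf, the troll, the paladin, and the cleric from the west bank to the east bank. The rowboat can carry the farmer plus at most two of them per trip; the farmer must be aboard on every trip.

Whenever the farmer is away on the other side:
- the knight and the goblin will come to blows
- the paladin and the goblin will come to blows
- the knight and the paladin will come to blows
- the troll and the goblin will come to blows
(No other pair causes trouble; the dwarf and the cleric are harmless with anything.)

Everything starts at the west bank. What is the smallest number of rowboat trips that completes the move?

Counting alone: the farmer can take at most 2 across per trip to the east bank, so moving all 6 needs at least 3 loaded trips out, with a return between consecutive ones — at least 5 crossings.
The safety rule pushes this higher. Following every safe sequence of crossings, the most of the 6 that can be at the east bank as the rowboat arrives there on crossings 5, 7 is 4, 5 respectively — never all 6.
So no plan with fewer than 9 crossings exists, and this one achieves 9:
1. Farmer goes to the east bank with the goblin and the knight.  [the west bank: the cleric, the dwarf, the paladin, the troll | the east bank: the goblin, the knight]
2. Farmer goes back to the west bank with the knight.  [the west bank: the cleric, the dwarf, the knight, the paladin, the troll | the east bank: the goblin]
3. Farmer goes to the east bank with the dwarf and the knight.  [the west bank: the cleric, the paladin, the troll | the east bank: the dwarf, the goblin, the knight]
4. Farmer goes back to the west bank with the knight.  [the west bank: the cleric, the knight, the paladin, the troll | the east bank: the dwarf, the goblin]
5. Farmer goes to the east bank with the knight and the troll.  [the west bank: the cleric, the paladin | the east bank: the dwarf, the goblin, the knight, the troll]
6. Farmer goes back to the west bank with the goblin.  [the west bank: the cleric, the goblin, the paladin | the east bank: the dwarf, the knight, the troll]
7. Farmer goes to the east bank with the cleric and the goblin.  [the west bank: the paladin | the east bank: the cleric, the dwarf, the goblin, the knight, the troll]
8. Farmer goes back to the west bank with the goblin.  [the west bank: the goblin, the paladin | the east bank: the cleric, the dwarf, the knight, the troll]
9. Farmer goes to the east bank with the goblin and the paladin.  [the west bank: — | the east bank: the cleric, the dwarf, the goblin, the knight, the paladin, the troll]

9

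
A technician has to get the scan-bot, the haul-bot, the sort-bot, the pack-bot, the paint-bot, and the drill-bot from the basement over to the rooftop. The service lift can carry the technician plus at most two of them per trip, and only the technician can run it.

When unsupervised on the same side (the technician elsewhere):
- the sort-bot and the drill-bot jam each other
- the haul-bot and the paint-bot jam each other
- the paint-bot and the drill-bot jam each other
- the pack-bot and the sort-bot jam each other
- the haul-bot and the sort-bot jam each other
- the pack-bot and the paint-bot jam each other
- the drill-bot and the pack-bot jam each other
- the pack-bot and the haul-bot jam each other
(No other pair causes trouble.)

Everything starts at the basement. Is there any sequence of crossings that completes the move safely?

Whatever the first load, the items left behind include a forbidden pair without the technician. No opening move is safe, so no plan exists.

No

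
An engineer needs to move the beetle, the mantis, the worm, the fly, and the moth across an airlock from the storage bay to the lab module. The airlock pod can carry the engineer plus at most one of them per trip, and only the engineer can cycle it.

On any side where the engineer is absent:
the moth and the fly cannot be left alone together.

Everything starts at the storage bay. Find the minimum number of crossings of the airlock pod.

9

Counting alone: the engineer can take at most 1 across per trip to the lab module, so moving all 5 needs at least 5 loaded trips out, with a return between consecutive ones — at least 9 crossings.
The plan below uses exactly 9 crossings, so it is optimal:
1. Engineer goes to the lab module with the fly.  [the storage bay: the beetle, the mantis, the moth, the worm | the lab module: the fly]
2. Engineer goes back to the storage bay alone.  [the storage bay: the beetle, the mantis, the moth, the worm | the lab module: the fly]
3. Engineer goes to the lab module with the beetle.  [the storage bay: the mantis, the moth, the worm | the lab module: the beetle, the fly]
4. Engineer goes back to the storage bay alone.  [the storage bay: the mantis, the moth, the worm | the lab module: the beetle, the fly]
5. Engineer goes to the lab module with the mantis.  [the storage bay: the moth, the worm | the lab module: the beetle, the fly, the mantis]
6. Engineer goes back to the storage bay alone.  [the storage bay: the moth, the worm | the lab module: the beetle, the fly, the mantis]
7. Engineer goes to the lab module with the worm.  [the storage bay: the moth | the lab module: the beetle, the fly, the mantis, the worm]
8. Engineer goes back to the storage bay alone.  [the storage bay: the moth | the lab module: the beetle, the fly, the mantis, the worm]
9. Engineer goes to the lab module with the moth.  [the storage bay: — | the lab module: the beetle, the fly, the mantis, the moth, the worm]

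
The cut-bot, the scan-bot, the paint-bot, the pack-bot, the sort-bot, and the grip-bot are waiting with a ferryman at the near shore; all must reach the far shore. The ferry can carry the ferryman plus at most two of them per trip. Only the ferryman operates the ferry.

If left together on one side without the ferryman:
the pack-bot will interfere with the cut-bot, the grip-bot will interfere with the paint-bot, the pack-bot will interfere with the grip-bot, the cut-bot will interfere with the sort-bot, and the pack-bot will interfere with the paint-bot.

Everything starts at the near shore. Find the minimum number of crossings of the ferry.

impossible

Whatever the first load, the items left behind include a forbidden pair without the ferryman. No opening move is safe, so no plan exists.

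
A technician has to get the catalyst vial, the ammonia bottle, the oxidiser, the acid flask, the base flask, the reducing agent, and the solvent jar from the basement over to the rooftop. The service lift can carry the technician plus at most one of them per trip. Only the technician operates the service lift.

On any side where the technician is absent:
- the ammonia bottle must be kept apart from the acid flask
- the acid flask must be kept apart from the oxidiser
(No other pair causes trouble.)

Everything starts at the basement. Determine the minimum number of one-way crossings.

15

Counting alone: the technician can take at most 1 across per trip to the rooftop, so moving all 7 needs at least 7 loaded trips out, with a return between consecutive ones — at least 13 crossings.
The safety rule pushes this higher. Following every safe sequence of crossings, the most of the 7 that can be at the rooftop as the service lift arrives there on crossing 13 is 6 — never all 7.
So no plan with fewer than 15 crossings exists, and this one achieves 15:
1. Technician goes to the rooftop with the acid flask.  [the basement: the ammonia bottle, the base flask, the catalyst vial, the oxidiser, the reducing agent, the solvent jar | the rooftop: the acid flask]
2. Technician goes back to the basement alone.  [the basement: the ammonia bottle, the base flask, the catalyst vial, the oxidiser, the reducing agent, the solvent jar | the rooftop: the acid flask]
3. Technician goes to the rooftop with the catalyst vial.  [the basement: the ammonia bottle, the base flask, the oxidiser, the reducing agent, the solvent jar | the rooftop: the acid flask, the catalyst vial]
4. Technician goes back to the basement alone.  [the basement: the ammonia bottle, the base flask, the oxidiser, the reducing agent, the solvent jar | the rooftop: the acid flask, the catalyst vial]
5. Technician goes to the rooftop with the ammonia bottle.  [the basement: the base flask, the oxidiser, the reducing agent, the solvent jar | the rooftop: the acid flask, the ammonia bottle, the catalyst vial]
6. Technician goes back to the basement with the acid flask.  [the basement: the acid flask, the base flask, the oxidiser, the reducing agent, the solvent jar | the rooftop: the ammonia bottle, the catalyst vial]
7. Technician goes to the rooftop with the oxidiser.  [the basement: the acid flask, the base flask, the reducing agent, the solvent jar | the rooftop: the ammonia bottle, the catalyst vial, the oxidiser]
8. Technician goes back to the basement alone.  [the basement: the acid flask, the base flask, the reducing agent, the solvent jar | the rooftop: the ammonia bottle, the catalyst vial, the oxidiser]
9. Technician goes to the rooftop with the base flask.  [the basement: the acid flask, the reducing agent, the solvent jar | the rooftop: the ammonia bottle, the base flask, the catalyst vial, the oxidiser]
10. Technician goes back to the basement alone.  [the basement: the acid flask, the reducing agent, the solvent jar | the rooftop: the ammonia bottle, the base flask, the catalyst vial, the oxidiser]
11. Technician goes to the rooftop with the reducing agent.  [the basement: the acid flask, the solvent jar | the rooftop: the ammonia bottle, the base flask, the catalyst vial, the oxidiser, the reducing agent]
12. Technician goes back to the basement alone.  [the basement: the acid flask, the solvent jar | the rooftop: the ammonia bottle, the base flask, the catalyst vial, the oxidiser, the reducing agent]
13. Technician goes to the rooftop with the solvent jar.  [the basement: the acid flask | the rooftop: the ammonia bottle, the base flask, the catalyst vial, the oxidiser, the reducing agent, the solvent jar]
14. Technician goes back to the basement alone.  [the basement: the acid flask | the rooftop: the ammonia bottle, the base flask, the catalyst vial, the oxidiser, the reducing agent, the solvent jar]
15. Technician goes to the rooftop with the acid flask.  [the basement: — | the rooftop: the acid flask, the ammonia bottle, the base flask, the catalyst vial, the oxidiser, the reducing agent, the solvent jar]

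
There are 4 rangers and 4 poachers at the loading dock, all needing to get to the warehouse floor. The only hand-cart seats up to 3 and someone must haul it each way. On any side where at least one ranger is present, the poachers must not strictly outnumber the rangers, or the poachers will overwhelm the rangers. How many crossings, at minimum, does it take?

9

Counting alone: each trip to the warehouse floor takes at most 3 across and each return brings at least 1 back, so after t trips out (and t−1 returns) at most 3t − (t−1) of the 8 are across; that first reaches 8 at t = 4, so at least 7 crossings are needed.
The safety rule pushes this higher. Following every safe sequence of crossings, the most of the 8 that can be at the warehouse floor as the hand-cart arrives there on crossing 7 is 7 — never all 8.
So no plan with fewer than 9 crossings exists, and this one achieves 9:
1. 2 poachers → the warehouse floor.  (the loading dock: 4R 2P; the warehouse floor: 0R 2P)
2. 1 poacher ← the loading dock.  (the loading dock: 4R 3P; the warehouse floor: 0R 1P)
3. 3 poachers → the warehouse floor.  (the loading dock: 4R 0P; the warehouse floor: 0R 4P)
4. 1 poacher ← the loading dock.  (the loading dock: 4R 1P; the warehouse floor: 0R 3P)
5. 3 rangers → the warehouse floor.  (the loading dock: 1R 1P; the warehouse floor: 3R 3P)
6. 1 ranger and 1 poacher ← the loading dock.  (the loading dock: 2R 2P; the warehouse floor: 2R 2P)
7. 2 rangers → the warehouse floor.  (the loading dock: 0R 2P; the warehouse floor: 4R 2P)
8. 1 poacher ← the loading dock.  (the loading dock: 0R 3P; the warehouse floor: 4R 1P)
9. 3 poachers → the warehouse floor.  (the loading dock: 0R 0P; the warehouse floor: 4R 4P)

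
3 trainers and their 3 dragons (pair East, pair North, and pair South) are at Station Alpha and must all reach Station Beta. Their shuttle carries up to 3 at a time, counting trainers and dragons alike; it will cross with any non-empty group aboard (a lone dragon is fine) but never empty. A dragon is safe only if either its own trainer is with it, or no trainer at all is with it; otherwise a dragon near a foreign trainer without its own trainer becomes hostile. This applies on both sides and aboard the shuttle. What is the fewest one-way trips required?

5

Counting alone: each trip to Station Beta takes at most 3 across and each return brings at least 1 back, so after t trips out (and t−1 returns) at most 3t − (t−1) of the 6 are across; that first reaches 6 at t = 3, so at least 5 crossings are needed.
The plan below uses exactly 5 crossings, so it is optimal:
1. dragon East and trainer East cross → Station Beta.
2. trainer East crosses ← Station Alpha.
3. trainer East, trainer North, and trainer South cross → Station Beta.
4. dragon East crosses ← Station Alpha.
5. dragon East, dragon North, and dragon South cross → Station Beta.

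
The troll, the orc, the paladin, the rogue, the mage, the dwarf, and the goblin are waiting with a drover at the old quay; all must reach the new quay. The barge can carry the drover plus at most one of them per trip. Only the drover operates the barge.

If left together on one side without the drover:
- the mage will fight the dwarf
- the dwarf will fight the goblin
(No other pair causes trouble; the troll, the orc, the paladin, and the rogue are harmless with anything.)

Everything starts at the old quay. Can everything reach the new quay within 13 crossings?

No

Counting alone: the drover can take at most 1 across per trip to the new quay, so moving all 7 needs at least 7 loaded trips out, with a return between consecutive ones — at least 13 crossings.
The safety rule pushes this higher. Following every safe sequence of crossings, the most of the 7 that can be at the new quay as the barge arrives there on crossing 13 is 6 — never all 7.
So the move cannot be finished within 13 crossings. (The shortest complete plan takes 15:)
1. Drover goes to the new quay with the dwarf.
2. Drover goes back to the old quay alone.
3. Drover goes to the new quay with the troll.
4. Drover goes back to the old quay alone.
5. Drover goes to the new quay with the orc.
6. Drover goes back to the old quay alone.
7. Drover goes to the new quay with the paladin.
8. Drover goes back to the old quay alone.
9. Drover goes to the new quay with the rogue.
10. Drover goes back to the old quay alone.
11. Drover goes to the new quay with the mage.
12. Drover goes back to the old quay with the dwarf.
13. Drover goes to the new quay with the goblin.
14. Drover goes back to the old quay alone.
15. Drover goes to the new quay with the dwarf.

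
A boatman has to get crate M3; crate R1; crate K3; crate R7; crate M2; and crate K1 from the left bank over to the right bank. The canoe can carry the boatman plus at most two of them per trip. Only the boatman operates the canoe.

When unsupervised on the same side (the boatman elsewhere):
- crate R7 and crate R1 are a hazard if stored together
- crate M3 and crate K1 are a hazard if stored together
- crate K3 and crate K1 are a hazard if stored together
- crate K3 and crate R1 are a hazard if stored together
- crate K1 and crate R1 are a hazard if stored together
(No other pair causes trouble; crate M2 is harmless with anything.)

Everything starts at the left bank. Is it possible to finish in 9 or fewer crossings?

Yes — this plan uses 9 crossings (≤ 9):
1. Boatman goes to the right bank with crate K1 and crate R1.  [the left bank: crate K3, crate M2, crate M3, crate R7 | the right bank: crate K1, crate R1]
2. Boatman goes back to the left bank with crate R1.  [the left bank: crate K3, crate M2, crate M3, crate R1, crate R7 | the right bank: crate K1]
3. Boatman goes to the right bank with crate M3 and crate R1.  [the left bank: crate K3, crate M2, crate R7 | the right bank: crate K1, crate M3, crate R1]
4. Boatman goes back to the left bank with crate K1.  [the left bank: crate K1, crate K3, crate M2, crate R7 | the right bank: crate M3, crate R1]
5. Boatman goes to the right bank with crate K3 and crate R7.  [the left bank: crate K1, crate M2 | the right bank: crate K3, crate M3, crate R1, crate R7]
6. Boatman goes back to the left bank with crate R1.  [the left bank: crate K1, crate M2, crate R1 | the right bank: crate K3, crate M3, crate R7]
7. Boatman goes to the right bank with crate M2 and crate R1.  [the left bank: crate K1 | the right bank: crate K3, crate M2, crate M3, crate R1, crate R7]
8. Boatman goes back to the left bank with crate R1.  [the left bank: crate K1, crate R1 | the right bank: crate K3, crate M2, crate M3, crate R7]
9. Boatman goes to the right bank with crate K1 and crate R1.  [the left bank: — | the right bank: crate K1, crate K3, crate M2, crate M3, crate R1, crate R7]

Yes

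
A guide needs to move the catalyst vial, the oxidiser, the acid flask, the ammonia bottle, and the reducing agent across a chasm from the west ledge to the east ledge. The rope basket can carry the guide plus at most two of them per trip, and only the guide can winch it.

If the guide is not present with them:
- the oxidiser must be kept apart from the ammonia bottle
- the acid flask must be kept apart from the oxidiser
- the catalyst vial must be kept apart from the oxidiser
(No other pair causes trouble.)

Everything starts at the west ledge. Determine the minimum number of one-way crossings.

Counting alone: the guide can take at most 2 across per trip to the east ledge, so moving all 5 needs at least 3 loaded trips out, with a return between consecutive ones — at least 5 crossings.
The plan below uses exactly 5 crossings, so it is optimal:
1. Guide goes to the east ledge with the catalyst vial and the oxidiser.
2. Guide goes back to the west ledge with the oxidiser.
3. Guide goes to the east ledge with the acid flask and the ammonia bottle.
4. Guide goes back to the west ledge alone.
5. Guide goes to the east ledge with the oxidiser and the reducing agent.

5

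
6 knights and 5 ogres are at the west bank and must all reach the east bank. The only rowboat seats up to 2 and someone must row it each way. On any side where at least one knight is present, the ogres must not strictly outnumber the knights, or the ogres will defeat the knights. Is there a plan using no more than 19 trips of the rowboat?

Yes

Yes — this plan uses 19 crossings (≤ 19):
1. 2 ogres → the east bank.  (the west bank: 6K 3O; the east bank: 0K 2O)
2. 1 ogre ← the west bank.  (the west bank: 6K 4O; the east bank: 0K 1O)
3. 2 ogres → the east bank.  (the west bank: 6K 2O; the east bank: 0K 3O)
4. 1 ogre ← the west bank.  (the west bank: 6K 3O; the east bank: 0K 2O)
5. 2 knights → the east bank.  (the west bank: 4K 3O; the east bank: 2K 2O)
6. 1 ogre ← the west bank.  (the west bank: 4K 4O; the east bank: 2K 1O)
7. 1 knight and 1 ogre → the east bank.  (the west bank: 3K 3O; the east bank: 3K 2O)
8. 1 knight ← the west bank.  (the west bank: 4K 3O; the east bank: 2K 2O)
9. 1 knight and 1 ogre → the east bank.  (the west bank: 3K 2O; the east bank: 3K 3O)
10. 1 ogre ← the west bank.  (the west bank: 3K 3O; the east bank: 3K 2O)
11. 1 knight and 1 ogre → the east bank.  (the west bank: 2K 2O; the east bank: 4K 3O)
12. 1 knight ← the west bank.  (the west bank: 3K 2O; the east bank: 3K 3O)
13. 1 knight and 1 ogre → the east bank.  (the west bank: 2K 1O; the east bank: 4K 4O)
14. 1 ogre ← the west bank.  (the west bank: 2K 2O; the east bank: 4K 3O)
15. 1 knight and 1 ogre → the east bank.  (the west bank: 1K 1O; the east bank: 5K 4O)
16. 1 knight ← the west bank.  (the west bank: 2K 1O; the east bank: 4K 4O)
17. 1 knight and 1 ogre → the east bank.  (the west bank: 1K 0O; the east bank: 5K 5O)
18. 1 ogre ← the west bank.  (the west bank: 1K 1O; the east bank: 5K 4O)
19. 1 knight and 1 ogre → the east bank.  (the west bank: 0K 0O; the east bank: 6K 5O)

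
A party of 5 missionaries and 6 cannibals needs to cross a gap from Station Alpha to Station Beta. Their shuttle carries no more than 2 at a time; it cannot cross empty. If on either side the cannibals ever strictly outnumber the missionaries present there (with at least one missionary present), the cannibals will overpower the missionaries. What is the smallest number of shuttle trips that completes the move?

The cannibals already outnumber the missionaries at Station Alpha before anyone moves, so the starting position itself is disallowed.

impossible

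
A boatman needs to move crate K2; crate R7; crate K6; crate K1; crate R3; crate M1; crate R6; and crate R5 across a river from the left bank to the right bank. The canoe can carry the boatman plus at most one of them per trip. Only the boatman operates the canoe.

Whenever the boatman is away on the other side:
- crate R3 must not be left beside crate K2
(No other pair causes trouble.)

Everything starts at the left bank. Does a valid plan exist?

1. Boatman goes to the right bank with crate K2.  [the left bank: crate K1, crate K6, crate M1, crate R3, crate R5, crate R6, crate R7 | the right bank: crate K2]
2. Boatman goes back to the left bank alone.  [the left bank: crate K1, crate K6, crate M1, crate R3, crate R5, crate R6, crate R7 | the right bank: crate K2]
3. Boatman goes to the right bank with crate R7.  [the left bank: crate K1, crate K6, crate M1, crate R3, crate R5, crate R6 | the right bank: crate K2, crate R7]
4. Boatman goes back to the left bank alone.  [the left bank: crate K1, crate K6, crate M1, crate R3, crate R5, crate R6 | the right bank: crate K2, crate R7]
5. Boatman goes to the right bank with crate K6.  [the left bank: crate K1, crate M1, crate R3, crate R5, crate R6 | the right bank: crate K2, crate K6, crate R7]
6. Boatman goes back to the left bank alone.  [the left bank: crate K1, crate M1, crate R3, crate R5, crate R6 | the right bank: crate K2, crate K6, crate R7]
7. Boatman goes to the right bank with crate K1.  [the left bank: crate M1, crate R3, crate R5, crate R6 | the right bank: crate K1, crate K2, crate K6, crate R7]
8. Boatman goes back to the left bank alone.  [the left bank: crate M1, crate R3, crate R5, crate R6 | the right bank: crate K1, crate K2, crate K6, crate R7]
9. Boatman goes to the right bank with crate M1.  [the left bank: crate R3, crate R5, crate R6 | the right bank: crate K1, crate K2, crate K6, crate M1, crate R7]
10. Boatman goes back to the left bank alone.  [the left bank: crate R3, crate R5, crate R6 | the right bank: crate K1, crate K2, crate K6, crate M1, crate R7]
11. Boatman goes to the right bank with crate R6.  [the left bank: crate R3, crate R5 | the right bank: crate K1, crate K2, crate K6, crate M1, crate R6, crate R7]
12. Boatman goes back to the left bank alone.  [the left bank: crate R3, crate R5 | the right bank: crate K1, crate K2, crate K6, crate M1, crate R6, crate R7]
13. Boatman goes to the right bank with crate R5.  [the left bank: crate R3 | the right bank: crate K1, crate K2, crate K6, crate M1, crate R5, crate R6, crate R7]
14. Boatman goes back to the left bank alone.  [the left bank: crate R3 | the right bank: crate K1, crate K2, crate K6, crate M1, crate R5, crate R6, crate R7]
15. Boatman goes to the right bank with crate R3.  [the left bank: — | the right bank: crate K1, crate K2, crate K6, crate M1, crate R3, crate R5, crate R6, crate R7]

Yes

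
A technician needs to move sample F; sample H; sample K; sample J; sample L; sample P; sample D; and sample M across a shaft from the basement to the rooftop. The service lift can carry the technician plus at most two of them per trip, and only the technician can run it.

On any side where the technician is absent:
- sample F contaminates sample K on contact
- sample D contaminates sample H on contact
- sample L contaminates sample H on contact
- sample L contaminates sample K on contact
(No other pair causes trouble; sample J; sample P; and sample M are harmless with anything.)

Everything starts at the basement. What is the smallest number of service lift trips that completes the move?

9

Counting alone: the technician can take at most 2 across per trip to the rooftop, so moving all 8 needs at least 4 loaded trips out, with a return between consecutive ones — at least 7 crossings.
The safety rule pushes this higher. Following every safe sequence of crossings, the most of the 8 that can be at the rooftop as the service lift arrives there on crossing 7 is 7 — never all 8.
So no plan with fewer than 9 crossings exists, and this one achieves 9:
1. Technician goes to the rooftop with sample H and sample K.
2. Technician goes back to the basement alone.
3. Technician goes to the rooftop with sample F and sample J.
4. Technician goes back to the basement with sample K.
5. Technician goes to the rooftop with sample L and sample P.
6. Technician goes back to the basement with sample H.
7. Technician goes to the rooftop with sample D and sample M.
8. Technician goes back to the basement alone.
9. Technician goes to the rooftop with sample H and sample K.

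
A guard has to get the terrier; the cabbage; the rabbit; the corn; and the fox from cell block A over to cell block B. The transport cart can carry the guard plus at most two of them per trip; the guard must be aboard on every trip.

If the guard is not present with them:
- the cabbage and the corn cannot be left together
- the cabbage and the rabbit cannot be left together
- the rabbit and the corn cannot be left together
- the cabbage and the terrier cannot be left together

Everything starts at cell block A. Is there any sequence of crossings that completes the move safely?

Yes

1. Guard goes to cell block B with the cabbage and the rabbit.
2. Guard goes back to cell block A with the cabbage.
3. Guard goes to cell block B with the cabbage and the terrier.
4. Guard goes back to cell block A with the cabbage.
5. Guard goes to cell block B with the cabbage and the fox.
6. Guard goes back to cell block A with the cabbage.
7. Guard goes to cell block B with the cabbage and the corn.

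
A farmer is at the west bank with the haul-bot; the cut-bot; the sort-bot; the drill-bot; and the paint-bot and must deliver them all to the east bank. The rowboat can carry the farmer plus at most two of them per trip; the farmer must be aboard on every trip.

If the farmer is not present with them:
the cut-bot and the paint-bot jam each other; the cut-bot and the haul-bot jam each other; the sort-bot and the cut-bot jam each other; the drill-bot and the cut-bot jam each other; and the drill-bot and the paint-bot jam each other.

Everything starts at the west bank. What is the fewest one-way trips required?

7

Counting alone: the farmer can take at most 2 across per trip to the east bank, so moving all 5 needs at least 3 loaded trips out, with a return between consecutive ones — at least 5 crossings.
The safety rule pushes this higher. Following every safe sequence of crossings, the most of the 5 that can be at the east bank as the rowboat arrives there on crossing 5 is 4 — never all 5.
So no plan with fewer than 7 crossings exists, and this one achieves 7:
1. Farmer goes to the east bank with the cut-bot and the drill-bot.  [the west bank: the haul-bot, the paint-bot, the sort-bot | the east bank: the cut-bot, the drill-bot]
2. Farmer goes back to the west bank with the cut-bot.  [the west bank: the cut-bot, the haul-bot, the paint-bot, the sort-bot | the east bank: the drill-bot]
3. Farmer goes to the east bank with the cut-bot and the haul-bot.  [the west bank: the paint-bot, the sort-bot | the east bank: the cut-bot, the drill-bot, the haul-bot]
4. Farmer goes back to the west bank with the cut-bot.  [the west bank: the cut-bot, the paint-bot, the sort-bot | the east bank: the drill-bot, the haul-bot]
5. Farmer goes to the east bank with the cut-bot and the sort-bot.  [the west bank: the paint-bot | the east bank: the cut-bot, the drill-bot, the haul-bot, the sort-bot]
6. Farmer goes back to the west bank with the cut-bot.  [the west bank: the cut-bot, the paint-bot | the east bank: the drill-bot, the haul-bot, the sort-bot]
7. Farmer goes to the east bank with the cut-bot and the paint-bot.  [the west bank: — | the east bank: the cut-bot, the drill-bot, the haul-bot, the paint-bot, the sort-bot]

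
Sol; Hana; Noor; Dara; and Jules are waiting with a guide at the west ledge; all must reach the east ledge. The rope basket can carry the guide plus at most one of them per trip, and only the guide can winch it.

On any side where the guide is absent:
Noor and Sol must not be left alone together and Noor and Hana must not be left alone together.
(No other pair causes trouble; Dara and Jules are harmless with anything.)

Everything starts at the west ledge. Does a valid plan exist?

1. Guide goes to the east ledge with Noor.
2. Guide goes back to the west ledge alone.
3. Guide goes to the east ledge with Sol.
4. Guide goes back to the west ledge with Noor.
5. Guide goes to the east ledge with Hana.
6. Guide goes back to the west ledge alone.
7. Guide goes to the east ledge with Dara.
8. Guide goes back to the west ledge alone.
9. Guide goes to the east ledge with Jules.
10. Guide goes back to the west ledge alone.
11. Guide goes to the east ledge with Noor.

Yes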